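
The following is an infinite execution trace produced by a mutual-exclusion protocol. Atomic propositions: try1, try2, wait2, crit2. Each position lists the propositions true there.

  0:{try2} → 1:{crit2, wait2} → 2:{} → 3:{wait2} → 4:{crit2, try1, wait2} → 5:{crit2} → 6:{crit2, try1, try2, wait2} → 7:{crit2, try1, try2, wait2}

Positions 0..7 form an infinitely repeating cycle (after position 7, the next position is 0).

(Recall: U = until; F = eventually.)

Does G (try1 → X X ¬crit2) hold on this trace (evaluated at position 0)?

No

try1 → X X ¬crit2 must hold at every position from 0 onward. It fails at position 4, so G (try1 → X X ¬crit2) is false.
Positions where try1 holds: 4, 6, 7.
Check X X ¬crit2 at each: 4→fails, 6→ok, 7→fails.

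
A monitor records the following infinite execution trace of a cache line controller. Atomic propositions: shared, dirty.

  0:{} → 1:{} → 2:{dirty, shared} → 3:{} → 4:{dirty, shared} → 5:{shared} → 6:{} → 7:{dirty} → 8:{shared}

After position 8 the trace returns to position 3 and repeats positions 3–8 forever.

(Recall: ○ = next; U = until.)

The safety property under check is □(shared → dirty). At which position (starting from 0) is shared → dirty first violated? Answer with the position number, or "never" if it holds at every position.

Check shared → dirty at each position in order: 0 ✓, 1 ✓, 2 ✓, 3 ✓, 4 ✓.
At position 5 the labels are {shared}, so shared → dirty is false there. This is the first violation.

5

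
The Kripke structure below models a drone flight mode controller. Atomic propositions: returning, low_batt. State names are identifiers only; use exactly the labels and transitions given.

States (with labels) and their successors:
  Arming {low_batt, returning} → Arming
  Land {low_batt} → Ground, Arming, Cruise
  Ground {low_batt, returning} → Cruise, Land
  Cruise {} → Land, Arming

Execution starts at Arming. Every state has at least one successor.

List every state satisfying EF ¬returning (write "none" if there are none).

States satisfying ¬returning: {Land, Cruise}.
States satisfying EF ¬returning: {Land, Ground, Cruise}.

{Land, Ground, Cruise}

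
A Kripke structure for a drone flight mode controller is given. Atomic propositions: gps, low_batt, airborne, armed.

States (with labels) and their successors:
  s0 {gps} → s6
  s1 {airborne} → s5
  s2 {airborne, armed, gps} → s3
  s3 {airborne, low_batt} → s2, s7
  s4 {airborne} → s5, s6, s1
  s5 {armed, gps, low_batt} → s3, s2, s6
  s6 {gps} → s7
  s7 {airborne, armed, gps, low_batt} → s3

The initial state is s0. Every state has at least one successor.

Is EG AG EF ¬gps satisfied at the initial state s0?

States satisfying AG EF ¬gps: {s0, s1, s2, s3, s4, s5, s6, s7}.
States satisfying EG AG EF ¬gps: {s0, s1, s2, s3, s4, s5, s6, s7}.
s0 ∈ Sat(EG AG EF ¬gps).

Yes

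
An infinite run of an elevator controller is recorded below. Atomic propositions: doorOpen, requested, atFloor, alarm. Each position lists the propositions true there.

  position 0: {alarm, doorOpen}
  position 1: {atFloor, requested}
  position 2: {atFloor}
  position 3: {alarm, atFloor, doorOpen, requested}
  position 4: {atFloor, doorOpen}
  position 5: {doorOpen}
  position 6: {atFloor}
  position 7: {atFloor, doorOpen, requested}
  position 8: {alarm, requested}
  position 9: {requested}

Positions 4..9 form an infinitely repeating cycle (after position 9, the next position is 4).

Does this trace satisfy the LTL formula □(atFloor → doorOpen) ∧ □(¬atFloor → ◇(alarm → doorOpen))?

No

atFloor → doorOpen must hold at every position from 0 onward. It fails at position 1, so □(atFloor → doorOpen) is false.
Positions where atFloor holds: 1, 2, 3, 4, 6, 7.
Check doorOpen at each: 1→fails, 2→fails, 3→ok, 4→ok, 6→fails, 7→ok.
¬atFloor → ◇(alarm → doorOpen) holds at every position 0..9, and those are all positions ever visited, so □(¬atFloor → ◇(alarm → doorOpen)) holds.
Positions where ¬atFloor holds: 0, 5, 8, 9.
Check ◇(alarm → doorOpen) at each: 0→ok, 5→ok, 8→ok, 9→ok.
At position 0: □(atFloor → doorOpen) is false; □(¬atFloor → ◇(alarm → doorOpen)) is true; so □(atFloor → doorOpen) ∧ □(¬atFloor → ◇(alarm → doorOpen)) is false.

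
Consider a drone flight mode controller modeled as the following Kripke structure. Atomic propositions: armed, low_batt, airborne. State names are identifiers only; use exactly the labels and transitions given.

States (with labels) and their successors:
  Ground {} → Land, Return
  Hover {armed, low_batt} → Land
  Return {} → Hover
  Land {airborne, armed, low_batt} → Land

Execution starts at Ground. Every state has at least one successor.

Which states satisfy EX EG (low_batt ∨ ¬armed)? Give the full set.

States satisfying EG (low_batt ∨ ¬armed): {Ground, Hover, Return, Land}.
States satisfying EX EG (low_batt ∨ ¬armed): {Ground, Hover, Return, Land}.

{Ground, Hover, Return, Land}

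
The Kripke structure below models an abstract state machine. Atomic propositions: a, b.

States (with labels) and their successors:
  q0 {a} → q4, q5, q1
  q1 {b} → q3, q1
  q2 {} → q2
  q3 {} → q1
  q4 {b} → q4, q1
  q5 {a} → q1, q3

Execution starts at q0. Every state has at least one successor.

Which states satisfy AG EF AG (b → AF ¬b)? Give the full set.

States satisfying EF AG (b → AF ¬b): {q2}.
States satisfying AG EF AG (b → AF ¬b): {q2}.

{q2}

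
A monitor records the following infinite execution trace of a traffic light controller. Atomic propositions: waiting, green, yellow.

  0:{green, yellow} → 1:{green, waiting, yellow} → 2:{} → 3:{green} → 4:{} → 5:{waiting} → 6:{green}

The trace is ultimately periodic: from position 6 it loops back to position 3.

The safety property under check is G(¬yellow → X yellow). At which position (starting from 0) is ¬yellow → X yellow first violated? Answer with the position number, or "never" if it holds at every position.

Check ¬yellow → X yellow at each position in order: 0 ✓, 1 ✓.
At position 2 the labels are {} and the next position 3 has {green}, so ¬yellow → X yellow is false there. This is the first violation.

2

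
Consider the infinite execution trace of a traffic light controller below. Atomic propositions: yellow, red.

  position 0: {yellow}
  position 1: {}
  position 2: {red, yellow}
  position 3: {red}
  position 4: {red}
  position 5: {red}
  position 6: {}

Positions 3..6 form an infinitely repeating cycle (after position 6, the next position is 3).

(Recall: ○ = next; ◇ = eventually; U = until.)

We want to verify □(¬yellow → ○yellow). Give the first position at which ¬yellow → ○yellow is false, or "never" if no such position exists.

Check ¬yellow → ○yellow at each position in order: 0 ✓, 1 ✓, 2 ✓.
At position 3 the labels are {red} and the next position 4 has {red}, so ¬yellow → ○yellow is false there. This is the first violation.

3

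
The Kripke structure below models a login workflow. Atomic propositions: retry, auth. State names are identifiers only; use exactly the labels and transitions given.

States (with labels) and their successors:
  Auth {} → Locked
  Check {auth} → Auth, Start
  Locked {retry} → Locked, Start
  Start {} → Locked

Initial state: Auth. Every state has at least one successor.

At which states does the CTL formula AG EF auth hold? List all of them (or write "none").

States satisfying EF auth: {Check}.
States satisfying AG EF auth: ∅.

none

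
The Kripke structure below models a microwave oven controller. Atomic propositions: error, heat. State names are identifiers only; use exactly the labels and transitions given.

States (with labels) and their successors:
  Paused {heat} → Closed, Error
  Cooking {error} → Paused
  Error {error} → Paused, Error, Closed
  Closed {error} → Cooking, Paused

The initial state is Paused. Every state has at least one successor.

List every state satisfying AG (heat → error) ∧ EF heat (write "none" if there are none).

none

States satisfying heat → error: {Cooking, Error, Closed}.
States satisfying AG (heat → error): ∅.
States satisfying heat: {Paused}.
States satisfying EF heat: {Paused, Cooking, Error, Closed}.
States satisfying AG (heat → error) ∧ EF heat: ∅.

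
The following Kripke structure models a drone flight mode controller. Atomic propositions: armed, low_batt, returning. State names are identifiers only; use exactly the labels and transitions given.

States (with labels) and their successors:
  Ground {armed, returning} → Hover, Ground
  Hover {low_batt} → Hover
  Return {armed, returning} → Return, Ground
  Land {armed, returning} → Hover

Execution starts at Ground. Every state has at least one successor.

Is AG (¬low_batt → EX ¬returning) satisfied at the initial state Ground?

States satisfying ¬low_batt → EX ¬returning: {Ground, Hover, Land}.
States satisfying AG (¬low_batt → EX ¬returning): {Ground, Hover, Land}.
Every state reachable from Ground satisfies ¬low_batt → EX ¬returning.
Ground ∈ Sat(AG (¬low_batt → EX ¬returning)).

Satisfied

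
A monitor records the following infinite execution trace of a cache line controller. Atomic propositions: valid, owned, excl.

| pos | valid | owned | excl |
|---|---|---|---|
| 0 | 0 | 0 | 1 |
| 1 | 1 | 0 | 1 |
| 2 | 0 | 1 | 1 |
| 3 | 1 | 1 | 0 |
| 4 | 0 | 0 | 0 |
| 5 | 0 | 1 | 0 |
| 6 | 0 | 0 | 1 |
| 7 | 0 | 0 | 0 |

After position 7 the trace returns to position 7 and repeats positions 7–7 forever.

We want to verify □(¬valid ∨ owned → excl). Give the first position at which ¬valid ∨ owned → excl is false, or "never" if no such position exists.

3

Check ¬valid ∨ owned → excl at each position in order: 0 ✓, 1 ✓, 2 ✓.
At position 3 the labels are {owned, valid}, so ¬valid ∨ owned → excl is false there. This is the first violation.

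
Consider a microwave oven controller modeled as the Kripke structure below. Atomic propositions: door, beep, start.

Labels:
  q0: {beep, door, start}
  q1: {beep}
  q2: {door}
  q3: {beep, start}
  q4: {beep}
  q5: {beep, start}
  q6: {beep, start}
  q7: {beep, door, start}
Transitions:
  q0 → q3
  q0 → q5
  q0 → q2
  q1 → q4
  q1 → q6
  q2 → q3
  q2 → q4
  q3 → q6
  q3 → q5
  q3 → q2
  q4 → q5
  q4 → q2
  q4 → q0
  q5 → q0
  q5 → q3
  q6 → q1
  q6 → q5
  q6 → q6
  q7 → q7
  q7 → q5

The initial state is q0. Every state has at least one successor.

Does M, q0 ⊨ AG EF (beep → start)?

States satisfying EF (beep → start): {q0, q1, q2, q3, q4, q5, q6, q7}.
States satisfying AG EF (beep → start): {q0, q1, q2, q3, q4, q5, q6, q7}.
Every state reachable from q0 satisfies EF (beep → start).
q0 ∈ Sat(AG EF (beep → start)).

Yes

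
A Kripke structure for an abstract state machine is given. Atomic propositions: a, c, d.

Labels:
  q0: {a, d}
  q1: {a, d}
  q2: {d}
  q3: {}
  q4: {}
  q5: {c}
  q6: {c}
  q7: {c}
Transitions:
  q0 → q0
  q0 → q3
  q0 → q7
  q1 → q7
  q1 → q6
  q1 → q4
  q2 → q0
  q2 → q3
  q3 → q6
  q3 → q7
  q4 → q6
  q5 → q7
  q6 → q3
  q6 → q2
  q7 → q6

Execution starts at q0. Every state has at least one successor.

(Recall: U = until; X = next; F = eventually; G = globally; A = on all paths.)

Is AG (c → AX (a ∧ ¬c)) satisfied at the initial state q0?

States satisfying c → AX (a ∧ ¬c): {q0, q1, q2, q3, q4}.
States satisfying AG (c → AX (a ∧ ¬c)): ∅.
q6 is reachable from q0 and violates c → AX (a ∧ ¬c), so AG fails at q0.
q0 ∉ Sat(AG (c → AX (a ∧ ¬c))).

No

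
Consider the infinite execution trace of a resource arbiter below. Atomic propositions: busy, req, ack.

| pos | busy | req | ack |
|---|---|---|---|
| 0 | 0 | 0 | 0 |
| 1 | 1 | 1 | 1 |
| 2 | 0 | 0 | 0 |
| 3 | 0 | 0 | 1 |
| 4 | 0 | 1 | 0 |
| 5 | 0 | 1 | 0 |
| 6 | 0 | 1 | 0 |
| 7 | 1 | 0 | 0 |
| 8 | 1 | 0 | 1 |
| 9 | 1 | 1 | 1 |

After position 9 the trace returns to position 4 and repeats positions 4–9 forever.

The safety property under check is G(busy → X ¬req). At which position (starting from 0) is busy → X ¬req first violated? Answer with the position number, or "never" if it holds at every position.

Check busy → X ¬req at each position in order: 0 ✓, 1 ✓, 2 ✓, 3 ✓, 4 ✓, 5 ✓, 6 ✓, 7 ✓.
At position 8 the labels are {ack, busy} and the next position 9 has {ack, busy, req}, so busy → X ¬req is false there. This is the first violation.

8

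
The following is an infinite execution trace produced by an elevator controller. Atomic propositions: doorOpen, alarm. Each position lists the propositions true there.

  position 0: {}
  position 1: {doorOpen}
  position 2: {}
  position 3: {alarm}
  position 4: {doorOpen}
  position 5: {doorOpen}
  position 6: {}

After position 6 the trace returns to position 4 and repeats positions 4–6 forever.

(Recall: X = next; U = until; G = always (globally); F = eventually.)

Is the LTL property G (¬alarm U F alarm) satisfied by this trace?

¬alarm U F alarm must hold at every position from 0 onward. It fails at position 4, so G (¬alarm U F alarm) is false.

No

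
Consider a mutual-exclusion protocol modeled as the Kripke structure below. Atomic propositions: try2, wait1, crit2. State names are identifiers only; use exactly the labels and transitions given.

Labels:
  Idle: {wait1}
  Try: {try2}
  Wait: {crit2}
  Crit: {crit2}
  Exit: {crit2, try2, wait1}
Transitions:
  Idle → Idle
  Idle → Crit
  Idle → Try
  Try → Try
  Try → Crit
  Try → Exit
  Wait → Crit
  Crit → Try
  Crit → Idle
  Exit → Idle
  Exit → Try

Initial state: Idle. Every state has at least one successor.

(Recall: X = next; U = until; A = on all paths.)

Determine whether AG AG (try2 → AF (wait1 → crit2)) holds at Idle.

States satisfying AG (try2 → AF (wait1 → crit2)): {Idle, Try, Wait, Crit, Exit}.
States satisfying AG AG (try2 → AF (wait1 → crit2)): {Idle, Try, Wait, Crit, Exit}.
Every state reachable from Idle satisfies AG (try2 → AF (wait1 → crit2)).
Idle ∈ Sat(AG AG (try2 → AF (wait1 → crit2))).

Holds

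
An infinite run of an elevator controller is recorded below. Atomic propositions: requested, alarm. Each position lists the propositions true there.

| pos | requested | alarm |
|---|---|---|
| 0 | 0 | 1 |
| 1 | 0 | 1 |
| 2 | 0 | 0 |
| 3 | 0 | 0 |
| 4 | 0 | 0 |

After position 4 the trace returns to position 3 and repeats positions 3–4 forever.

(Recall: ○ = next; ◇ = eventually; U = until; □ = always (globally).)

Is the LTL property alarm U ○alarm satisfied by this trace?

Walking from position 0: ○alarm first holds at position 0, and alarm holds at every earlier position along the way, so alarm U ○alarm holds.

Holds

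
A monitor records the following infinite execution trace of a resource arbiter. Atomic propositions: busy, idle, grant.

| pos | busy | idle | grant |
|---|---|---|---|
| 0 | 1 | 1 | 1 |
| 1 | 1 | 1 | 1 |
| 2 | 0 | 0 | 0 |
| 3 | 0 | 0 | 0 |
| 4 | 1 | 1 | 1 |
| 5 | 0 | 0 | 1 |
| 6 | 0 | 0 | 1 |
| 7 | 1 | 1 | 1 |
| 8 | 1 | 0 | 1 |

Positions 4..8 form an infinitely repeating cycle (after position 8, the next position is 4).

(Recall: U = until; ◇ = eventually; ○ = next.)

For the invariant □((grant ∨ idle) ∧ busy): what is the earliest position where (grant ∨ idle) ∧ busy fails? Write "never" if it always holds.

Check (grant ∨ idle) ∧ busy at each position in order: 0 ✓, 1 ✓.
At position 2 the labels are {}, so (grant ∨ idle) ∧ busy is false there. This is the first violation.

2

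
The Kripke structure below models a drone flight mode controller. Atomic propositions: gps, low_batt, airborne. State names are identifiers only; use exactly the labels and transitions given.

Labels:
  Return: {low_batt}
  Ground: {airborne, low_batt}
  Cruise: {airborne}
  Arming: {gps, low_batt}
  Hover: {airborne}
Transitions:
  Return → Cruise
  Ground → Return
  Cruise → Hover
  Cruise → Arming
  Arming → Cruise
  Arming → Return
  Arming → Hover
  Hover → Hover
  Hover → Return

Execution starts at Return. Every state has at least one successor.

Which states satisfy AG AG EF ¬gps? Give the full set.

States satisfying AG EF ¬gps: {Return, Ground, Cruise, Arming, Hover}.
States satisfying AG AG EF ¬gps: {Return, Ground, Cruise, Arming, Hover}.

{Return, Ground, Cruise, Arming, Hover}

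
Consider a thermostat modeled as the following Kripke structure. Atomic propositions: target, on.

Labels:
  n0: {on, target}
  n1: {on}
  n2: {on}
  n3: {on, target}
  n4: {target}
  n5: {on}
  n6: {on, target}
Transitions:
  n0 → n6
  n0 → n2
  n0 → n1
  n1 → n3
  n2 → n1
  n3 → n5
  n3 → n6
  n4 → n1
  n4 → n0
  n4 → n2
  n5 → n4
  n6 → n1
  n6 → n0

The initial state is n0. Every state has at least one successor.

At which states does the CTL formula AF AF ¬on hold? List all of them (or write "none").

{n4, n5}

States satisfying AF ¬on: {n4, n5}.
States satisfying AF AF ¬on: {n4, n5}.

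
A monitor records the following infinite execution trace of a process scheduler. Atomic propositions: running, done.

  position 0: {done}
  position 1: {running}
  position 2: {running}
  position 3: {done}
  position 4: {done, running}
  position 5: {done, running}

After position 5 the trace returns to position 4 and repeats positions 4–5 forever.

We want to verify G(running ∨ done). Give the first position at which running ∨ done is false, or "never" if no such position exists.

running ∨ done holds at every position 0..5, and those are all the positions the trace ever visits, so the invariant G(running ∨ done) is never violated.

never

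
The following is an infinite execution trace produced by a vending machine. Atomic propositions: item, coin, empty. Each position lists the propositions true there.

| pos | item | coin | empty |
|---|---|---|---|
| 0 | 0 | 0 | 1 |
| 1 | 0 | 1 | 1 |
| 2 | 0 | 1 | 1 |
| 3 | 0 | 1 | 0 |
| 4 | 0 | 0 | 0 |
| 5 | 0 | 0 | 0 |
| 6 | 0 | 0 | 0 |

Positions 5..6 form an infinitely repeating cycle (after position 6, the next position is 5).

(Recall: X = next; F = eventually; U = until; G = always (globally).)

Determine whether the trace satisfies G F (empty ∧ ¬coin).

F (empty ∧ ¬coin) must hold at every position from 0 onward. It fails at position 1, so G F (empty ∧ ¬coin) is false.

Violated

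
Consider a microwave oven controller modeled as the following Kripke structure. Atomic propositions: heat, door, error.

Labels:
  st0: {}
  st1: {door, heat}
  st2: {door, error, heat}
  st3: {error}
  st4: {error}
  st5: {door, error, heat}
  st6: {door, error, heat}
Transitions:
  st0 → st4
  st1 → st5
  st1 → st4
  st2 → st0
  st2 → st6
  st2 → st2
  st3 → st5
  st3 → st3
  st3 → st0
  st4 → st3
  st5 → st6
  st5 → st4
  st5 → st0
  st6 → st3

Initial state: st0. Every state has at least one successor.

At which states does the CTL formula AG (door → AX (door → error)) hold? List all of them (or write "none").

States satisfying door → AX (door → error): {st0, st1, st2, st3, st4, st5, st6}.
States satisfying AG (door → AX (door → error)): {st0, st1, st2, st3, st4, st5, st6}.

{st0, st1, st2, st3, st4, st5, st6}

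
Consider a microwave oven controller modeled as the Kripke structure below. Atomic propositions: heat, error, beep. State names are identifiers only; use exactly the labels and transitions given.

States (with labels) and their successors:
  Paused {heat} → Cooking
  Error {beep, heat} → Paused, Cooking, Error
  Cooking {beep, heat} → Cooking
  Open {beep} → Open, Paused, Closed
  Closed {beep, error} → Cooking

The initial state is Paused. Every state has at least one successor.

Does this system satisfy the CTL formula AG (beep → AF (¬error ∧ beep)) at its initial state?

Holds

States satisfying beep → AF (¬error ∧ beep): {Paused, Error, Cooking, Open, Closed}.
States satisfying AG (beep → AF (¬error ∧ beep)): {Paused, Error, Cooking, Open, Closed}.
Every state reachable from Paused satisfies beep → AF (¬error ∧ beep).
Paused ∈ Sat(AG (beep → AF (¬error ∧ beep))).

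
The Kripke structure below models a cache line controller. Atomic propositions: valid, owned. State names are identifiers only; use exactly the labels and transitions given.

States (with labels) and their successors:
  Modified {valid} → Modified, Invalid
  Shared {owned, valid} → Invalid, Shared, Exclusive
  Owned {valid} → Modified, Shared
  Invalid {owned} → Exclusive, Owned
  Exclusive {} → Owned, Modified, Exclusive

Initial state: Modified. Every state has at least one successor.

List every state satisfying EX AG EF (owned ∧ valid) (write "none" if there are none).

States satisfying AG EF (owned ∧ valid): {Modified, Shared, Owned, Invalid, Exclusive}.
States satisfying EX AG EF (owned ∧ valid): {Modified, Shared, Owned, Invalid, Exclusive}.

{Modified, Shared, Owned, Invalid, Exclusive}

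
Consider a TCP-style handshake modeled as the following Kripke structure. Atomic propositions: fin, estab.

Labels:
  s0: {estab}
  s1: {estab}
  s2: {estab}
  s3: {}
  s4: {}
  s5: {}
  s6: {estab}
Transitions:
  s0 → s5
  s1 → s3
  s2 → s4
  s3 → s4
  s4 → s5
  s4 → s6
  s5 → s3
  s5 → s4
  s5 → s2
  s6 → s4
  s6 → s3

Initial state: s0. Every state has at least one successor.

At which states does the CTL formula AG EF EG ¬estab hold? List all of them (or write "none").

States satisfying EF EG ¬estab: {s0, s1, s2, s3, s4, s5, s6}.
States satisfying AG EF EG ¬estab: {s0, s1, s2, s3, s4, s5, s6}.

{s0, s1, s2, s3, s4, s5, s6}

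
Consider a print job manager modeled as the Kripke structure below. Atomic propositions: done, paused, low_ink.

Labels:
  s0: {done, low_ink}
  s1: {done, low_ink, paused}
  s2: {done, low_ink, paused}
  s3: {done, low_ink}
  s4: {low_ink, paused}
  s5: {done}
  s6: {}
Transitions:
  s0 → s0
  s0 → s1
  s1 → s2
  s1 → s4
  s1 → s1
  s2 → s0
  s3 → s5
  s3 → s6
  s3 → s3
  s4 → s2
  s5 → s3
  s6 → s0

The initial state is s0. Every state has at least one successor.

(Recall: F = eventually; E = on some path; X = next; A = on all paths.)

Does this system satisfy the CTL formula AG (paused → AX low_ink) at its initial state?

Yes

States satisfying paused → AX low_ink: {s0, s1, s2, s3, s4, s5, s6}.
States satisfying AG (paused → AX low_ink): {s0, s1, s2, s3, s4, s5, s6}.
Every state reachable from s0 satisfies paused → AX low_ink.
s0 ∈ Sat(AG (paused → AX low_ink)).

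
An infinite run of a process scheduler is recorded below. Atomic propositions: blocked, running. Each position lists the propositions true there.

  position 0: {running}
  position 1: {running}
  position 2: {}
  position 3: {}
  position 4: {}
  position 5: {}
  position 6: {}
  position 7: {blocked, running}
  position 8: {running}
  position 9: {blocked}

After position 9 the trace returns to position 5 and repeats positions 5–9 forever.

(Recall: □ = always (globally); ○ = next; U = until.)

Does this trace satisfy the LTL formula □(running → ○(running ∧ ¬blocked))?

running → ○(running ∧ ¬blocked) must hold at every position from 0 onward. It fails at position 1, so □(running → ○(running ∧ ¬blocked)) is false.
Positions where running holds: 0, 1, 7, 8.
Check ○(running ∧ ¬blocked) at each: 0→ok, 1→fails, 7→ok, 8→fails.

Violated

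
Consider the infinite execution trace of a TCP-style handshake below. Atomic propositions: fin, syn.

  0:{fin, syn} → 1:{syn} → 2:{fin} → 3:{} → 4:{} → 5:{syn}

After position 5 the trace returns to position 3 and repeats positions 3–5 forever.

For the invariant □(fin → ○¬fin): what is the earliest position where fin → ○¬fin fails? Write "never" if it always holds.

never

fin → ○¬fin holds at every position 0..5, and those are all the positions the trace ever visits, so the invariant □(fin → ○¬fin) is never violated.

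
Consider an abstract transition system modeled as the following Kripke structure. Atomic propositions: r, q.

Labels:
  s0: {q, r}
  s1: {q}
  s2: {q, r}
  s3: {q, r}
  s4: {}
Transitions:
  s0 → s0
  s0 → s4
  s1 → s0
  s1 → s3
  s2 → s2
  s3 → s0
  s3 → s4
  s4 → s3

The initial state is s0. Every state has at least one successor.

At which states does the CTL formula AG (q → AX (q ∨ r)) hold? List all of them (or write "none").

States satisfying q → AX (q ∨ r): {s1, s2, s4}.
States satisfying AG (q → AX (q ∨ r)): {s2}.

{s2}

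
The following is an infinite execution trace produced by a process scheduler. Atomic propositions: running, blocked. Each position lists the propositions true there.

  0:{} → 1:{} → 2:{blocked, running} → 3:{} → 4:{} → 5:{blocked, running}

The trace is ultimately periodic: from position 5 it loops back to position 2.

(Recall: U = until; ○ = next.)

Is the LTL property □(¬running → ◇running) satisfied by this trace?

Holds

¬running → ◇running holds at every position 0..5, and those are all positions ever visited, so □(¬running → ◇running) holds.
Positions where ¬running holds: 0, 1, 3, 4.
Check ◇running at each: 0→ok, 1→ok, 3→ok, 4→ok.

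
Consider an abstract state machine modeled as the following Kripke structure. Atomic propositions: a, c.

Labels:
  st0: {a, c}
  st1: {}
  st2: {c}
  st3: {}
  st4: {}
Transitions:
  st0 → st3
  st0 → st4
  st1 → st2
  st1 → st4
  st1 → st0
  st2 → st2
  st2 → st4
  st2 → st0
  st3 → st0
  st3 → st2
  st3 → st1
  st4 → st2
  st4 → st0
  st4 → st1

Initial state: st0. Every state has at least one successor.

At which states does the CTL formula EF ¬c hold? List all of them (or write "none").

States satisfying ¬c: {st1, st3, st4}.
States satisfying EF ¬c: {st0, st1, st2, st3, st4}.

{st0, st1, st2, st3, st4}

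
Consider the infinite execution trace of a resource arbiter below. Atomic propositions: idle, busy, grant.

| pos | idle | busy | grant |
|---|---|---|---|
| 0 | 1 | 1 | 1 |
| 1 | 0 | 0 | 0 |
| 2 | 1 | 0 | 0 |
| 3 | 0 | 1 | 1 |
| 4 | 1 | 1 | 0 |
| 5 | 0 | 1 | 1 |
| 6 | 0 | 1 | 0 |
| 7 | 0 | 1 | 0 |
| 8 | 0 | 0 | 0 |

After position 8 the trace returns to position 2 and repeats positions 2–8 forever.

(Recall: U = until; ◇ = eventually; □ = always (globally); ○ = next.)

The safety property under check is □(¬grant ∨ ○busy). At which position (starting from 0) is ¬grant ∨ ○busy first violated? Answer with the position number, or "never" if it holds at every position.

At position 0 the labels are {busy, grant, idle} and the next position 1 has {}, so ¬grant ∨ ○busy is false there. This is the first violation.

0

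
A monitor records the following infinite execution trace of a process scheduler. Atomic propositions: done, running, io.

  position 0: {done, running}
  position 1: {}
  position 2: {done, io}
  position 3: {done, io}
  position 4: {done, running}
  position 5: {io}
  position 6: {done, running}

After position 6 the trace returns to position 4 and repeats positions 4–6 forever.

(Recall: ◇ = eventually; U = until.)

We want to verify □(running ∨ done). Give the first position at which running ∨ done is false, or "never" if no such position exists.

Check running ∨ done at each position in order: 0 ✓.
At position 1 the labels are {}, so running ∨ done is false there. This is the first violation.

1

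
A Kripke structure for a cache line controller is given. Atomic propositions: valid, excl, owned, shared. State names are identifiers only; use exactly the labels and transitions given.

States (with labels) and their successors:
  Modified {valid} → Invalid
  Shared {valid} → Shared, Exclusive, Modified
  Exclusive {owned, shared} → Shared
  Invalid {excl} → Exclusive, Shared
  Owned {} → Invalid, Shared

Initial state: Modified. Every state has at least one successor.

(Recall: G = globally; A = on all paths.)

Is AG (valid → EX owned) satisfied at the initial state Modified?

No

States satisfying valid → EX owned: {Shared, Exclusive, Invalid, Owned}.
States satisfying AG (valid → EX owned): ∅.
Modified is reachable from Modified and violates valid → EX owned, so AG fails at Modified.
Modified ∉ Sat(AG (valid → EX owned)).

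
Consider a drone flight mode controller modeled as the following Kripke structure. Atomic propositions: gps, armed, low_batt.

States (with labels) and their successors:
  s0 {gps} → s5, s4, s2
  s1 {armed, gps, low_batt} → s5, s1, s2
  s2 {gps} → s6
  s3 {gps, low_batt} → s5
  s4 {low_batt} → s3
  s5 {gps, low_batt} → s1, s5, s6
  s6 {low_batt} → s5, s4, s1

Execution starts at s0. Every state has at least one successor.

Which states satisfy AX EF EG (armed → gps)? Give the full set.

{s0, s1, s2, s3, s4, s5, s6}

States satisfying EF EG (armed → gps): {s0, s1, s2, s3, s4, s5, s6}.
States satisfying AX EF EG (armed → gps): {s0, s1, s2, s3, s4, s5, s6}.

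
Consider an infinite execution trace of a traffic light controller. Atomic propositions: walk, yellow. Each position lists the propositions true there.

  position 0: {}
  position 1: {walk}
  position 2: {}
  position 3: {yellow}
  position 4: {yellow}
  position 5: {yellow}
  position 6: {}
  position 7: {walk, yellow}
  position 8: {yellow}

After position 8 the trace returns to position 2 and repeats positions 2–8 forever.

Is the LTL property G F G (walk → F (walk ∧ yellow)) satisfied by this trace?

F G (walk → F (walk ∧ yellow)) holds at every position 0..8, and those are all positions ever visited, so G F G (walk → F (walk ∧ yellow)) holds.

Holds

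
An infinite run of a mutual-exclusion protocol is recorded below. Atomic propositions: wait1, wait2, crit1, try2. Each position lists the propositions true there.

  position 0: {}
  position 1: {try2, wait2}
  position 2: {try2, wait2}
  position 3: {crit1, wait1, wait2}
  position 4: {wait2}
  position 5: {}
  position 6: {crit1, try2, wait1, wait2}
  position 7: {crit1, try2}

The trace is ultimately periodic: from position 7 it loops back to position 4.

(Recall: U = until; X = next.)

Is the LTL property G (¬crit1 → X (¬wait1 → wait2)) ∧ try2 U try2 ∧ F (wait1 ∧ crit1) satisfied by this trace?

¬crit1 → X (¬wait1 → wait2) must hold at every position from 0 onward. It fails at position 4, so G (¬crit1 → X (¬wait1 → wait2)) is false.
Positions where ¬crit1 holds: 0, 1, 2, 4, 5.
Check X (¬wait1 → wait2) at each: 0→ok, 1→ok, 2→ok, 4→fails, 5→ok.
At position 0: G (¬crit1 → X (¬wait1 → wait2)) is false; try2 U try2 ∧ F (wait1 ∧ crit1) is false; so G (¬crit1 → X (¬wait1 → wait2)) ∧ try2 U try2 ∧ F (wait1 ∧ crit1) is false.

Violated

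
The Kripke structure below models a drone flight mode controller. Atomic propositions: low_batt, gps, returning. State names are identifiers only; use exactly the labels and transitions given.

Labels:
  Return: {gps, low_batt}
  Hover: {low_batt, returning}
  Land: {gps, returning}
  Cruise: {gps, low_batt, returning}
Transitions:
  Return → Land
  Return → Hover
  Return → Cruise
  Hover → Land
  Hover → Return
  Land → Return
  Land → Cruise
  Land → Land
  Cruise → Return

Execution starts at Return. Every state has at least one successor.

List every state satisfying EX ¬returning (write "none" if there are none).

{Hover, Land, Cruise}

States satisfying ¬returning: {Return}.
States satisfying EX ¬returning: {Hover, Land, Cruise}.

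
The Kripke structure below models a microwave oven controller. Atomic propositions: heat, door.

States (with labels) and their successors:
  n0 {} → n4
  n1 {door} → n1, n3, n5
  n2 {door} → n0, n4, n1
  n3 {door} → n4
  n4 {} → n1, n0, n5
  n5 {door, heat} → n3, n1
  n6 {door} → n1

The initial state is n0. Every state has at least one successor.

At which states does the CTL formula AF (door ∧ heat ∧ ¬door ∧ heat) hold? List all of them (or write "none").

States satisfying door ∧ heat ∧ ¬door ∧ heat: ∅.
States satisfying AF (door ∧ heat ∧ ¬door ∧ heat): ∅.

none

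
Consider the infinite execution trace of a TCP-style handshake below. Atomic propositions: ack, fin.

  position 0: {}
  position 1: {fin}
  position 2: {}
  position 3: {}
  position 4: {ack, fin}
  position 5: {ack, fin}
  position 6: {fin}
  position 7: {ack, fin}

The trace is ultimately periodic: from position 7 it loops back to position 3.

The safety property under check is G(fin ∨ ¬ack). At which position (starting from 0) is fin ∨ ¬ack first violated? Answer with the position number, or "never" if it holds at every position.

never

fin ∨ ¬ack holds at every position 0..7, and those are all the positions the trace ever visits, so the invariant G(fin ∨ ¬ack) is never violated.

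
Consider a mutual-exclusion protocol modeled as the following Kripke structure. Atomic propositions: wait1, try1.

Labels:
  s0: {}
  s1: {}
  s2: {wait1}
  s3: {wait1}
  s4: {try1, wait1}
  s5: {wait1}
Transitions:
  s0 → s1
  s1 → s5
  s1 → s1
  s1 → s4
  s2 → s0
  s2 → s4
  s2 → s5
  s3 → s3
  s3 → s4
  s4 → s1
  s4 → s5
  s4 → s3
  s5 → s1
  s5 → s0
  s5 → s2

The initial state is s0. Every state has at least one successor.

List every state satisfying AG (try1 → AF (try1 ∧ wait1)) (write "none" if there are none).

{s0, s1, s2, s3, s4, s5}

States satisfying try1 → AF (try1 ∧ wait1): {s0, s1, s2, s3, s4, s5}.
States satisfying AG (try1 → AF (try1 ∧ wait1)): {s0, s1, s2, s3, s4, s5}.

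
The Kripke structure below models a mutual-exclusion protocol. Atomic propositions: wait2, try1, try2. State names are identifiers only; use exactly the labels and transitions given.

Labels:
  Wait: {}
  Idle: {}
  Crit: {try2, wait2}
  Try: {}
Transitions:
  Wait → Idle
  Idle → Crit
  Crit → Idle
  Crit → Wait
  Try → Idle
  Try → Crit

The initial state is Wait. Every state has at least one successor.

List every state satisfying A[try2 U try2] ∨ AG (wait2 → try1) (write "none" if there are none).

{Crit}

States satisfying try2: {Crit}.
States satisfying A[try2 U try2]: {Crit}.
States satisfying wait2 → try1: {Wait, Idle, Try}.
States satisfying AG (wait2 → try1): ∅.
States satisfying A[try2 U try2] ∨ AG (wait2 → try1): {Crit}.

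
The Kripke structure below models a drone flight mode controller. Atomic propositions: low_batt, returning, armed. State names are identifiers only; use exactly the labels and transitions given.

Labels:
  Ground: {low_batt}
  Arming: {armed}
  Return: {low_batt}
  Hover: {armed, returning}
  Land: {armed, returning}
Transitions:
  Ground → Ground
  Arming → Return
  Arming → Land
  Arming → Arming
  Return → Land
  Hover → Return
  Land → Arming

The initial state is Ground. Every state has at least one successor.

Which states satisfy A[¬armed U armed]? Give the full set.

{Arming, Return, Hover, Land}

States satisfying ¬armed: {Ground, Return}.
States satisfying armed: {Arming, Hover, Land}.
States satisfying A[¬armed U armed]: {Arming, Return, Hover, Land}.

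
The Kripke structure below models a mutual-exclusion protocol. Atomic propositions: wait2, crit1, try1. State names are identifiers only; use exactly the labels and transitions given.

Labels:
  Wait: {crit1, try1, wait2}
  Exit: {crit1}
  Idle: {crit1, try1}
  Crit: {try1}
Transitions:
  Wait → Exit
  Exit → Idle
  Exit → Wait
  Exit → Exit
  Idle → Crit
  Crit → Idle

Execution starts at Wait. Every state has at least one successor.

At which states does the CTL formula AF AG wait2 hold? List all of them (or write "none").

States satisfying AG wait2: ∅.
States satisfying AF AG wait2: ∅.

none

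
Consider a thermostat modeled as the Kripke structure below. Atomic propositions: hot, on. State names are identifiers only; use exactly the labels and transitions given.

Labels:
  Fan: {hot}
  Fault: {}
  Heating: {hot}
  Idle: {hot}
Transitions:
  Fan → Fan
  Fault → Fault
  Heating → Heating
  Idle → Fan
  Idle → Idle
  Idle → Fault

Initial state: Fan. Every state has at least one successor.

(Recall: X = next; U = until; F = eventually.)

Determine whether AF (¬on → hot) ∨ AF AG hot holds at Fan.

States satisfying ¬on → hot: {Fan, Heating, Idle}.
States satisfying AF (¬on → hot): {Fan, Heating, Idle}.
States satisfying AG hot: {Fan, Heating}.
States satisfying AF AG hot: {Fan, Heating}.
States satisfying AF (¬on → hot) ∨ AF AG hot: {Fan, Heating, Idle}.
Fan ∈ Sat(AF (¬on → hot) ∨ AF AG hot).

Yes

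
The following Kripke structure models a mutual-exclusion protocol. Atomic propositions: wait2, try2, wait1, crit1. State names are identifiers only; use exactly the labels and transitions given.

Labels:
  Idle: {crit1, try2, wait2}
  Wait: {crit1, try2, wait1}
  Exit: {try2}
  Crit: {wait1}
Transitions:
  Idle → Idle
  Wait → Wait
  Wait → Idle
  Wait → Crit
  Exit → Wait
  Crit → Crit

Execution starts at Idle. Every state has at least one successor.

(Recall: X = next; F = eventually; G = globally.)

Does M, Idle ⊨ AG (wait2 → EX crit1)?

States satisfying wait2 → EX crit1: {Idle, Wait, Exit, Crit}.
States satisfying AG (wait2 → EX crit1): {Idle, Wait, Exit, Crit}.
Every state reachable from Idle satisfies wait2 → EX crit1.
Idle ∈ Sat(AG (wait2 → EX crit1)).

Yes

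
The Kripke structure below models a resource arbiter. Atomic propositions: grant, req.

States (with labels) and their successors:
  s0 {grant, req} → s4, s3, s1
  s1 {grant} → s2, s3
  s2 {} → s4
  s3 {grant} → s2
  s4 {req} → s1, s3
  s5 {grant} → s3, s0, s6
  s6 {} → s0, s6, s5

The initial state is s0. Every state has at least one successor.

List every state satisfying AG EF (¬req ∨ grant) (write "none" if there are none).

States satisfying EF (¬req ∨ grant): {s0, s1, s2, s3, s4, s5, s6}.
States satisfying AG EF (¬req ∨ grant): {s0, s1, s2, s3, s4, s5, s6}.

{s0, s1, s2, s3, s4, s5, s6}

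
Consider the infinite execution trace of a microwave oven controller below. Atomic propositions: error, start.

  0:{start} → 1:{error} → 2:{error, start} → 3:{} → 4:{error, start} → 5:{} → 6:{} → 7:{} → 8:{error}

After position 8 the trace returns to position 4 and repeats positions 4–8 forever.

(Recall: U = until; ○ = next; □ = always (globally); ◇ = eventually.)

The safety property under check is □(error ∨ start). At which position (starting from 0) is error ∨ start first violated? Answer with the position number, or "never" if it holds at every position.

3

Check error ∨ start at each position in order: 0 ✓, 1 ✓, 2 ✓.
At position 3 the labels are {}, so error ∨ start is false there. This is the first violation.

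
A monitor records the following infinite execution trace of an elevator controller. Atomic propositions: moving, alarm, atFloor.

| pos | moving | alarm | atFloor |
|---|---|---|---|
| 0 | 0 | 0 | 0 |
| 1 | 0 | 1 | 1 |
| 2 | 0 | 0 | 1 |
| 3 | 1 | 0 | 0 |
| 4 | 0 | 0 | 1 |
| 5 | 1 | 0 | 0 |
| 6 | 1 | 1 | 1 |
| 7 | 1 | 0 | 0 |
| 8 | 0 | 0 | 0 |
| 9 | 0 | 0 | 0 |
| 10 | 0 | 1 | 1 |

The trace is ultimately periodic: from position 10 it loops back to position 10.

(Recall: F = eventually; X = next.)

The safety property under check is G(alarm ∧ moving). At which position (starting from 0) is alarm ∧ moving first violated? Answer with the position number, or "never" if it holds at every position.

At position 0 the labels are {}, so alarm ∧ moving is false there. This is the first violation.

0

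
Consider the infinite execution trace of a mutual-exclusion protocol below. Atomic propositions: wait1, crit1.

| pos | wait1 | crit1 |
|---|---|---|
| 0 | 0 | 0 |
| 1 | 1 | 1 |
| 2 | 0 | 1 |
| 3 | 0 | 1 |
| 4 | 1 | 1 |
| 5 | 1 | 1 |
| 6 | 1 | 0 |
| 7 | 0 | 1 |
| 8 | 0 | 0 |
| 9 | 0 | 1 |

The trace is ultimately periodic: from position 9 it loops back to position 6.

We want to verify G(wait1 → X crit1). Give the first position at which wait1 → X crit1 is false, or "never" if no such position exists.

Check wait1 → X crit1 at each position in order: 0 ✓, 1 ✓, 2 ✓, 3 ✓, 4 ✓.
At position 5 the labels are {crit1, wait1} and the next position 6 has {wait1}, so wait1 → X crit1 is false there. This is the first violation.

5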